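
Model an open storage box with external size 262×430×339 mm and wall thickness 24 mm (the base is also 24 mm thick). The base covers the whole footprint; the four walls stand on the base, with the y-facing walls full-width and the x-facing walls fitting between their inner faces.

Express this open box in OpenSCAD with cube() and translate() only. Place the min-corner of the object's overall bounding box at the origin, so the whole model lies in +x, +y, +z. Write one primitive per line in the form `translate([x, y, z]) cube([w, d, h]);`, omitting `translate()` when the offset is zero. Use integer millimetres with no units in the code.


cube([262, 430, 24]);
translate([0, 0, 24]) cube([262, 24, 315]);
translate([0, 406, 24]) cube([262, 24, 315]);
translate([0, 24, 24]) cube([24, 382, 315]);
translate([238, 24, 24]) cube([24, 382, 315]);


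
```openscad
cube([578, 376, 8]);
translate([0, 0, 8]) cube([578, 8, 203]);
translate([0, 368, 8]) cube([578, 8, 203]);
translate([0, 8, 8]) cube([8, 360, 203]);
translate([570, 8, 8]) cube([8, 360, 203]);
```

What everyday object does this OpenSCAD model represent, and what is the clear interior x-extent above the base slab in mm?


An open box. The internal width is 562 mm.

A 578×376 base slab with four walls standing on it — an open box. The base is 578 mm wide and the walls are 8 mm thick, so the internal width is 578 − 2 × 8 = 562 mm.


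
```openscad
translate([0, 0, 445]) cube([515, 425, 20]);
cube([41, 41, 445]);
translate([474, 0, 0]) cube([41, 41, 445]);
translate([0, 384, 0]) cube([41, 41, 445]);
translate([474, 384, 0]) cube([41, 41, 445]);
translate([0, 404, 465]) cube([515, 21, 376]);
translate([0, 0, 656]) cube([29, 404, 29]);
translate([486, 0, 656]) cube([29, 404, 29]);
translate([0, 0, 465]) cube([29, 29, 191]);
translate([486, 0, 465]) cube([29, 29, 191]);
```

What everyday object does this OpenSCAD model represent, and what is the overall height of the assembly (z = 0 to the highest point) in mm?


A chair. The overall height is 841 mm.

A slab on four corner posts with a tall panel at the back — a chair. The seat slab sits at z = 445 with thickness 20, and the 376 mm backrest starts at the seat top, so the overall height is 445 + 20 + 376 = 841 mm.


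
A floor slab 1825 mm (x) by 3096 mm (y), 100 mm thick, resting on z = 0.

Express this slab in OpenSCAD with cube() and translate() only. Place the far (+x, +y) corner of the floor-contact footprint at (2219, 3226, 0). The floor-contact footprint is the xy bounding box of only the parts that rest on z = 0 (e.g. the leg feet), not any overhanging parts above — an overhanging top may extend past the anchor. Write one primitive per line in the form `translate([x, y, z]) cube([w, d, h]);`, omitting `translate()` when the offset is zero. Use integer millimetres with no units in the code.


translate([394, 130, 0]) cube([1825, 3096, 100]);


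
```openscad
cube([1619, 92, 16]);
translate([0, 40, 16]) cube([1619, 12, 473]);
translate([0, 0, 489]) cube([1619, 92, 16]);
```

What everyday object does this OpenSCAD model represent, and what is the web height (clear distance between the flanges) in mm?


An I-beam. The web height is 473 mm.

Two wide flanges with a thin centred web — an I-beam. Overall 505 mm minus two 16 mm flanges gives a web of 505 − 2·16 = 473 mm.


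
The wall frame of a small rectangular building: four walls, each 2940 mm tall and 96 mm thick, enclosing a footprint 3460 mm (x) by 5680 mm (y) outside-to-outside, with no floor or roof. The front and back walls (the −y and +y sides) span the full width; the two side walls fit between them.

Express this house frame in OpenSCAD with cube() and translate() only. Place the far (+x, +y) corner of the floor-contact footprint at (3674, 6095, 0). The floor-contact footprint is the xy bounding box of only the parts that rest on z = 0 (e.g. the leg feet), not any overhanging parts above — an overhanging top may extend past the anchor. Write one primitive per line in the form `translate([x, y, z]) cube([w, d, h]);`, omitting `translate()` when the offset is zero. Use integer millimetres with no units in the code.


translate([214, 415, 0]) cube([3460, 96, 2940]);
translate([214, 5999, 0]) cube([3460, 96, 2940]);
translate([214, 511, 0]) cube([96, 5488, 2940]);
translate([3578, 511, 0]) cube([96, 5488, 2940]);


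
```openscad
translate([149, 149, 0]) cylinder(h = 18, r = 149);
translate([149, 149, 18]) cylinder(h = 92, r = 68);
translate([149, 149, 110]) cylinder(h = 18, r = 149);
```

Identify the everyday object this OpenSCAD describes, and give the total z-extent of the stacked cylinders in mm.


A spool. The overall height is 128 mm.

Three coaxial cylinders, large–small–large — a spool. Two 18 mm flanges and a 92 mm core give 18 + 92 + 18 = 128 mm.


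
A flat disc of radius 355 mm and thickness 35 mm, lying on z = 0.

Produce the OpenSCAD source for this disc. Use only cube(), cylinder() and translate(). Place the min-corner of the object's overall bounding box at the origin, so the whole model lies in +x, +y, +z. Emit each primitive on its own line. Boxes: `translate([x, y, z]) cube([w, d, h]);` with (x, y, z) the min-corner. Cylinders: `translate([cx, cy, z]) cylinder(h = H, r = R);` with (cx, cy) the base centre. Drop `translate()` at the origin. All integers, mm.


translate([355, 355, 0]) cylinder(h = 35, r = 355);


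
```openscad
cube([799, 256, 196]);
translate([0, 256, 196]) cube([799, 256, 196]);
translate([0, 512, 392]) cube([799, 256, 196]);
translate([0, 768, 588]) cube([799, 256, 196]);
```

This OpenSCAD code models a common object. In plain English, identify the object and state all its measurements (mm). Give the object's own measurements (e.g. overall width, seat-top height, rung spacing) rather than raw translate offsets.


A straight staircase of 4 solid steps. Each step is 799 mm wide (x), 256 mm deep (y, the going) and 196 mm tall (the rise). The first step rests on the floor; each subsequent step sits one going further in +y and one rise higher in +z, directly behind and above the previous step with no overlap.


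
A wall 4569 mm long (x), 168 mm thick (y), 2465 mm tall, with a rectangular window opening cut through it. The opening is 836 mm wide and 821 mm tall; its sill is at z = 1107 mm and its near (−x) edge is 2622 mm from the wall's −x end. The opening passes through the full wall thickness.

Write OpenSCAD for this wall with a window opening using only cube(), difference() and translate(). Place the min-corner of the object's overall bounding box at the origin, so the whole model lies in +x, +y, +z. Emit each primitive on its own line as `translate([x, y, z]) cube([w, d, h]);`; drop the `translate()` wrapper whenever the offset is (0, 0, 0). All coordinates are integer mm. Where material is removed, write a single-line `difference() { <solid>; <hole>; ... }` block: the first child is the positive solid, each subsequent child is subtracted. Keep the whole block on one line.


difference() { cube([4569, 168, 2465]); translate([2622, 0, 1107]) cube([836, 168, 821]); }


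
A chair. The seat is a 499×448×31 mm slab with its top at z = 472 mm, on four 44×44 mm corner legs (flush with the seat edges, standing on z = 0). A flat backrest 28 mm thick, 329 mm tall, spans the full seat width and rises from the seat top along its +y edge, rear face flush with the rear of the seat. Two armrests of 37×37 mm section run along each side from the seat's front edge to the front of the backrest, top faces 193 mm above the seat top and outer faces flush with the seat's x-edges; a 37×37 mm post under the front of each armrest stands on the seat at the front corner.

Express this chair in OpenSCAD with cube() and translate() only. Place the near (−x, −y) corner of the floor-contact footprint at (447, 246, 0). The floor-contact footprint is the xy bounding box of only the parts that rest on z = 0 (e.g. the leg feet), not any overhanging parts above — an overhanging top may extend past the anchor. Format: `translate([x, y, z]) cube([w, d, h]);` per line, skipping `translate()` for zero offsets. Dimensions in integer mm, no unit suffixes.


// leg_h = 472 - 31 = 441
// arm post h = 193 - 37 = 156
translate([447, 246, 441]) cube([499, 448, 31]);
translate([447, 246, 0]) cube([44, 44, 441]);
translate([902, 246, 0]) cube([44, 44, 441]);
translate([447, 650, 0]) cube([44, 44, 441]);
translate([902, 650, 0]) cube([44, 44, 441]);
translate([447, 666, 472]) cube([499, 28, 329]);
translate([447, 246, 628]) cube([37, 420, 37]);
translate([909, 246, 628]) cube([37, 420, 37]);
translate([447, 246, 472]) cube([37, 37, 156]);
translate([909, 246, 472]) cube([37, 37, 156]);


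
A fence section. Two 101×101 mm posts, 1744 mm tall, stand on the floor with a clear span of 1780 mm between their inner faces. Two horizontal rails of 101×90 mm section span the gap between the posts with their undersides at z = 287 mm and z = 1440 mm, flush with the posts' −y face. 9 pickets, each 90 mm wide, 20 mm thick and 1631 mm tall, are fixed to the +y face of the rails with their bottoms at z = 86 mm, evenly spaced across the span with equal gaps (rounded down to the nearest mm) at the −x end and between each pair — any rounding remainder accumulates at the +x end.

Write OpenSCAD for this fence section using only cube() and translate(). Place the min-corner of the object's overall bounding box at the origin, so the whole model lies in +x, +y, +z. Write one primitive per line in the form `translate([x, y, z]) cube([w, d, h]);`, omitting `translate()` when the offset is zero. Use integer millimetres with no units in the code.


cube([101, 101, 1744]);
translate([1881, 0, 0]) cube([101, 101, 1744]);
translate([101, 0, 287]) cube([1780, 101, 90]);
translate([101, 0, 1440]) cube([1780, 101, 90]);
translate([198, 101, 86]) cube([90, 20, 1631]);
translate([385, 101, 86]) cube([90, 20, 1631]);
translate([572, 101, 86]) cube([90, 20, 1631]);
translate([759, 101, 86]) cube([90, 20, 1631]);
translate([946, 101, 86]) cube([90, 20, 1631]);
translate([1133, 101, 86]) cube([90, 20, 1631]);
translate([1320, 101, 86]) cube([90, 20, 1631]);
translate([1507, 101, 86]) cube([90, 20, 1631]);
translate([1694, 101, 86]) cube([90, 20, 1631]);


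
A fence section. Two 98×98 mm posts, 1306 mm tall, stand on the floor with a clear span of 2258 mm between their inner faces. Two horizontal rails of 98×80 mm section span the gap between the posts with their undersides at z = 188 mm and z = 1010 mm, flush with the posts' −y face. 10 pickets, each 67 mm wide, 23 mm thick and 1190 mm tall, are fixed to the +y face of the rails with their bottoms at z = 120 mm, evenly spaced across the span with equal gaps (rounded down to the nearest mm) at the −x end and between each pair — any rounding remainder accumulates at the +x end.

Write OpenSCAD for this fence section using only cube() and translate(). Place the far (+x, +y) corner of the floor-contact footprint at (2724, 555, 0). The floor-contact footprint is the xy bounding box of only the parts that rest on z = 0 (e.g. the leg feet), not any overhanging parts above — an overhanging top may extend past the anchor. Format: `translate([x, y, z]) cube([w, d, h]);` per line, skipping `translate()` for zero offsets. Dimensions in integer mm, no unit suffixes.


translate([270, 457, 0]) cube([98, 98, 1306]);
translate([2626, 457, 0]) cube([98, 98, 1306]);
translate([368, 457, 188]) cube([2258, 98, 80]);
translate([368, 457, 1010]) cube([2258, 98, 80]);
translate([512, 555, 120]) cube([67, 23, 1190]);
translate([723, 555, 120]) cube([67, 23, 1190]);
translate([934, 555, 120]) cube([67, 23, 1190]);
translate([1145, 555, 120]) cube([67, 23, 1190]);
translate([1356, 555, 120]) cube([67, 23, 1190]);
translate([1567, 555, 120]) cube([67, 23, 1190]);
translate([1778, 555, 120]) cube([67, 23, 1190]);
translate([1989, 555, 120]) cube([67, 23, 1190]);
translate([2200, 555, 120]) cube([67, 23, 1190]);
translate([2411, 555, 120]) cube([67, 23, 1190]);


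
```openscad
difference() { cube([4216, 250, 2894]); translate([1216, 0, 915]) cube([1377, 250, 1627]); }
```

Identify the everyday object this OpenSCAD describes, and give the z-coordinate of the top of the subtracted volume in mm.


A wall with a window opening. The window head height is 2542 mm.

A wall with a rectangular opening subtracted — a window. Sill at z = 915, opening 1627 mm tall, so the head is at 915 + 1627 = 2542 mm.


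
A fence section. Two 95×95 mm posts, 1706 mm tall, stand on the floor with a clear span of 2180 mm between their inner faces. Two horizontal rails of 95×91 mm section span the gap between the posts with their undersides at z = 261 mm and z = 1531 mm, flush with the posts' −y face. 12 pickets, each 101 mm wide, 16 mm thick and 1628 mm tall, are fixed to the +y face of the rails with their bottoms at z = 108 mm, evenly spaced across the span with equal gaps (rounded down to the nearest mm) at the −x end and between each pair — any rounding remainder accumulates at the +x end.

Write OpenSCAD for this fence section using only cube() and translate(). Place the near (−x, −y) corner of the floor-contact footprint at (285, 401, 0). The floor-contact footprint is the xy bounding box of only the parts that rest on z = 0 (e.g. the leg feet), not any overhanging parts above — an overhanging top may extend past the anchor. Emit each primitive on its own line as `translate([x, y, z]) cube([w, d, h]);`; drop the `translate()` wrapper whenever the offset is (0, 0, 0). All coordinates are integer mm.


translate([285, 401, 0]) cube([95, 95, 1706]);
translate([2560, 401, 0]) cube([95, 95, 1706]);
translate([380, 401, 261]) cube([2180, 95, 91]);
translate([380, 401, 1531]) cube([2180, 95, 91]);
translate([454, 496, 108]) cube([101, 16, 1628]);
translate([629, 496, 108]) cube([101, 16, 1628]);
translate([804, 496, 108]) cube([101, 16, 1628]);
translate([979, 496, 108]) cube([101, 16, 1628]);
translate([1154, 496, 108]) cube([101, 16, 1628]);
translate([1329, 496, 108]) cube([101, 16, 1628]);
translate([1504, 496, 108]) cube([101, 16, 1628]);
translate([1679, 496, 108]) cube([101, 16, 1628]);
translate([1854, 496, 108]) cube([101, 16, 1628]);
translate([2029, 496, 108]) cube([101, 16, 1628]);
translate([2204, 496, 108]) cube([101, 16, 1628]);
translate([2379, 496, 108]) cube([101, 16, 1628]);


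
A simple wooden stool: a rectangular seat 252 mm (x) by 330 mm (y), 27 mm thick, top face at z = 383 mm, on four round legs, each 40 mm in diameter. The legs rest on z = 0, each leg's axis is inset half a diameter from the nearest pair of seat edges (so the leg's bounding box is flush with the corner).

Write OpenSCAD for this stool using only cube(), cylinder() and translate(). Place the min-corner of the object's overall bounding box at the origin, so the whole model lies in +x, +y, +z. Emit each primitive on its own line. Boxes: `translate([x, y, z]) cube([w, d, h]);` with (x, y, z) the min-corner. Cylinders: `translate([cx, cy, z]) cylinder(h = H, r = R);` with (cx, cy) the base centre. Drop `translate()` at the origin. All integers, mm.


translate([0, 0, 356]) cube([252, 330, 27]);
translate([20, 20, 0]) cylinder(h = 356, r = 20);
translate([232, 20, 0]) cylinder(h = 356, r = 20);
translate([20, 310, 0]) cylinder(h = 356, r = 20);
translate([232, 310, 0]) cylinder(h = 356, r = 20);


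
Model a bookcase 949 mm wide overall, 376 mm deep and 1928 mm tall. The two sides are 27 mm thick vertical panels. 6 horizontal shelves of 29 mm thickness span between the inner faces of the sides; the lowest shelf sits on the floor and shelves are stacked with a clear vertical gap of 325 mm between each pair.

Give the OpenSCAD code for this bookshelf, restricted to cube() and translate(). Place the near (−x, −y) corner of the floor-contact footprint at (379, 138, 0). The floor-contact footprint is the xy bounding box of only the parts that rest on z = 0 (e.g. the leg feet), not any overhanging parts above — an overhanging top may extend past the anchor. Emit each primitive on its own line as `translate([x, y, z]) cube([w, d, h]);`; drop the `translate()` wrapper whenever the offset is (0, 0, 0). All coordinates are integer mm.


translate([379, 138, 0]) cube([27, 376, 1928]);
translate([1301, 138, 0]) cube([27, 376, 1928]);
translate([406, 138, 0]) cube([895, 376, 29]);
translate([406, 138, 354]) cube([895, 376, 29]);
translate([406, 138, 708]) cube([895, 376, 29]);
translate([406, 138, 1062]) cube([895, 376, 29]);
translate([406, 138, 1416]) cube([895, 376, 29]);
translate([406, 138, 1770]) cube([895, 376, 29]);


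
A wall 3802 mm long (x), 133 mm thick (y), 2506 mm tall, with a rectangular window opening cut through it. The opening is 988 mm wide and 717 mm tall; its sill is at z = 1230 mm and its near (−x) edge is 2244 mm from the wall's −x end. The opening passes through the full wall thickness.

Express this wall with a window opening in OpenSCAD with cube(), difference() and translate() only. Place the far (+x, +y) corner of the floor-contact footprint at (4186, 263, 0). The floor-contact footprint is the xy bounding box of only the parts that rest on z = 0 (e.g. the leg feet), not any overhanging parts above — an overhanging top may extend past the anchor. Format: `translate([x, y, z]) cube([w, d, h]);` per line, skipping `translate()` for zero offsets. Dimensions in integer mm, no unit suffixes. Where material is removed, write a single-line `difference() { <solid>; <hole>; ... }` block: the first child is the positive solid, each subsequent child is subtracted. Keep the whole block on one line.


difference() { translate([384, 130, 0]) cube([3802, 133, 2506]); translate([2628, 130, 1230]) cube([988, 133, 717]); }


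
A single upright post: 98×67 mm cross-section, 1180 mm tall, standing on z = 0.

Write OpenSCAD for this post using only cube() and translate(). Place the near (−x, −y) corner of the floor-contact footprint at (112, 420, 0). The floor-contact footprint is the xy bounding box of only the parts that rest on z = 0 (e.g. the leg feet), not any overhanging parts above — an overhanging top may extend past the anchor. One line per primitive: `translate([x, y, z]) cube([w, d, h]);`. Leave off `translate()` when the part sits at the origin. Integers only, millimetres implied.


translate([112, 420, 0]) cube([98, 67, 1180]);


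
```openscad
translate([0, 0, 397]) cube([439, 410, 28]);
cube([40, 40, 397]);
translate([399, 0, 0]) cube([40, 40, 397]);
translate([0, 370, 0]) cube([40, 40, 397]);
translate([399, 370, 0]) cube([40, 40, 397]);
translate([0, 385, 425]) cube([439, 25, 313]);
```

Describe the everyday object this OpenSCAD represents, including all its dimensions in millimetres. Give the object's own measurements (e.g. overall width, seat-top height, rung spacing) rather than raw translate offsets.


A chair. The seat is a 439×410×28 mm slab with its top at z = 425 mm, on four 40×40 mm corner legs (flush with the seat edges, standing on z = 0). A flat backrest 25 mm thick, 313 mm tall, spans the full seat width and rises from the seat top along its +y edge, rear face flush with the rear of the seat.


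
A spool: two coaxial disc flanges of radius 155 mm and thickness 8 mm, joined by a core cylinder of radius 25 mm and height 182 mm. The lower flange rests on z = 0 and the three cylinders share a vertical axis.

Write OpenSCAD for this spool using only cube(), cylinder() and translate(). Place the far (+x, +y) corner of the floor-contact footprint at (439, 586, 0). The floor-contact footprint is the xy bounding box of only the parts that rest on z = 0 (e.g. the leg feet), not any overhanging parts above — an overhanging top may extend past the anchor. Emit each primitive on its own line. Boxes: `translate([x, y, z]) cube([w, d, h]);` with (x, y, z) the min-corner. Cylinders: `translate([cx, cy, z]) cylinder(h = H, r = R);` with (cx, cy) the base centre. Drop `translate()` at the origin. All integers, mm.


translate([284, 431, 0]) cylinder(h = 8, r = 155);
translate([284, 431, 8]) cylinder(h = 182, r = 25);
translate([284, 431, 190]) cylinder(h = 8, r = 155);


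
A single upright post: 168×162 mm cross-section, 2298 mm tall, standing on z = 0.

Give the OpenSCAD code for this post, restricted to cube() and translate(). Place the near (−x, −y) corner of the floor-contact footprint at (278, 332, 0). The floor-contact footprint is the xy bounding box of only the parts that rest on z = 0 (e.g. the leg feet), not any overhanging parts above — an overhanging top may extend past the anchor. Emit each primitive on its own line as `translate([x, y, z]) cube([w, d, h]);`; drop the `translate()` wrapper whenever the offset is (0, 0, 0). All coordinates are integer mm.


translate([278, 332, 0]) cube([168, 162, 2298]);


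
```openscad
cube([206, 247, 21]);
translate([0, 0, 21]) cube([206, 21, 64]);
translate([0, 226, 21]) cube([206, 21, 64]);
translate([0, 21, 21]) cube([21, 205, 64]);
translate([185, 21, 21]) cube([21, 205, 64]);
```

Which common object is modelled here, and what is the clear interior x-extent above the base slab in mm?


An open box. The internal width is 164 mm.

A 206×247 base slab with four walls standing on it — an open box. The base is 206 mm wide and the walls are 21 mm thick, so the internal width is 206 − 2 × 21 = 164 mm.


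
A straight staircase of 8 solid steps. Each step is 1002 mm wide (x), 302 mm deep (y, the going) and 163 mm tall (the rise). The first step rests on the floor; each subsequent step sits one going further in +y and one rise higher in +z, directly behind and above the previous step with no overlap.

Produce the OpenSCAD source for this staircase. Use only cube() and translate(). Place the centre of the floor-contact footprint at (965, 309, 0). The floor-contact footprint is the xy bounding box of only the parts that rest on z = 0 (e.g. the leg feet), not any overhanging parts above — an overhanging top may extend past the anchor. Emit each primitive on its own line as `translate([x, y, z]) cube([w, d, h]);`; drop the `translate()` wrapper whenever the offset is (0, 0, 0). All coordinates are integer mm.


translate([464, 158, 0]) cube([1002, 302, 163]);
translate([464, 460, 163]) cube([1002, 302, 163]);
translate([464, 762, 326]) cube([1002, 302, 163]);
translate([464, 1064, 489]) cube([1002, 302, 163]);
translate([464, 1366, 652]) cube([1002, 302, 163]);
translate([464, 1668, 815]) cube([1002, 302, 163]);
translate([464, 1970, 978]) cube([1002, 302, 163]);
translate([464, 2272, 1141]) cube([1002, 302, 163]);


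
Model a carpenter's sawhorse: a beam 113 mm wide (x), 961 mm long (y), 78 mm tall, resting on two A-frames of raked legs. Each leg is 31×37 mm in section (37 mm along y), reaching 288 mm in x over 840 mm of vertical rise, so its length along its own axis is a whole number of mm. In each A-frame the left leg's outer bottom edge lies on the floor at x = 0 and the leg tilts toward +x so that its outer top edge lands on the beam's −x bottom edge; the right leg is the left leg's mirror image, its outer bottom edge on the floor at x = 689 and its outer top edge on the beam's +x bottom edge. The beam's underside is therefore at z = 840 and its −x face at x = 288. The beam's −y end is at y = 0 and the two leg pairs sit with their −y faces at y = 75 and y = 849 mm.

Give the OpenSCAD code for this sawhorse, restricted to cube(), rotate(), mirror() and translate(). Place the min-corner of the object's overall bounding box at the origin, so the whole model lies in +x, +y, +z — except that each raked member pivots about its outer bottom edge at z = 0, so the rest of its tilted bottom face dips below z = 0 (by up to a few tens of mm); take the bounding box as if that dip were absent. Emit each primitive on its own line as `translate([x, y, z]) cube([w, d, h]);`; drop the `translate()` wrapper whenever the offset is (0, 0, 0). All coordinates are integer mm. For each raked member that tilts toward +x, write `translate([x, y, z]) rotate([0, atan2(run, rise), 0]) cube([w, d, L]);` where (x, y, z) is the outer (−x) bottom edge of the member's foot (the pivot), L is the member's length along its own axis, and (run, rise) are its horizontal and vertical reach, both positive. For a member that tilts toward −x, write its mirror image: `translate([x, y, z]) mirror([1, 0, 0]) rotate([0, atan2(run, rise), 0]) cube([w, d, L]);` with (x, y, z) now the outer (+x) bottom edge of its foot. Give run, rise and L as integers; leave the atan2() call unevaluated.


// leg length = √(288² + 840²) = 888
// right-leg outer foot x = 2·288 + 113 = 689
// beam min-corner = (288, 0, 840)
translate([288, 0, 840]) cube([113, 961, 78]);
translate([0, 75, 0]) rotate([0, atan2(288, 840), 0]) cube([31, 37, 888]);
translate([689, 75, 0]) mirror([1, 0, 0]) rotate([0, atan2(288, 840), 0]) cube([31, 37, 888]);
translate([0, 849, 0]) rotate([0, atan2(288, 840), 0]) cube([31, 37, 888]);
translate([689, 849, 0]) mirror([1, 0, 0]) rotate([0, atan2(288, 840), 0]) cube([31, 37, 888]);


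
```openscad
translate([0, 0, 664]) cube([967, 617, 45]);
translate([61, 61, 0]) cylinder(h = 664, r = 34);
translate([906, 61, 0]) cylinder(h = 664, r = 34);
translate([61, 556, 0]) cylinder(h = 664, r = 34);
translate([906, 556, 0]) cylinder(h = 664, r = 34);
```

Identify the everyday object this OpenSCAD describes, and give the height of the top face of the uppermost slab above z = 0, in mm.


A table. The table height is 709 mm.

A 967×617×45 slab sits at z = 664 on four Ø68 mm round legs — a table. The top surface is at 664 + 45 = 709 mm.


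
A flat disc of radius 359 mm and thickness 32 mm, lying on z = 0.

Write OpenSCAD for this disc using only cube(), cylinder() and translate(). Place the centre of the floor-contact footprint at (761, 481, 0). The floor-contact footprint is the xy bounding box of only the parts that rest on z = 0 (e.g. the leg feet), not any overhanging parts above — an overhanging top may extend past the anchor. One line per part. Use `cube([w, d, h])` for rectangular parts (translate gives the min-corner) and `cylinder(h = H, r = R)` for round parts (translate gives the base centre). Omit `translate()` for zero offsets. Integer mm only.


translate([761, 481, 0]) cylinder(h = 32, r = 359);


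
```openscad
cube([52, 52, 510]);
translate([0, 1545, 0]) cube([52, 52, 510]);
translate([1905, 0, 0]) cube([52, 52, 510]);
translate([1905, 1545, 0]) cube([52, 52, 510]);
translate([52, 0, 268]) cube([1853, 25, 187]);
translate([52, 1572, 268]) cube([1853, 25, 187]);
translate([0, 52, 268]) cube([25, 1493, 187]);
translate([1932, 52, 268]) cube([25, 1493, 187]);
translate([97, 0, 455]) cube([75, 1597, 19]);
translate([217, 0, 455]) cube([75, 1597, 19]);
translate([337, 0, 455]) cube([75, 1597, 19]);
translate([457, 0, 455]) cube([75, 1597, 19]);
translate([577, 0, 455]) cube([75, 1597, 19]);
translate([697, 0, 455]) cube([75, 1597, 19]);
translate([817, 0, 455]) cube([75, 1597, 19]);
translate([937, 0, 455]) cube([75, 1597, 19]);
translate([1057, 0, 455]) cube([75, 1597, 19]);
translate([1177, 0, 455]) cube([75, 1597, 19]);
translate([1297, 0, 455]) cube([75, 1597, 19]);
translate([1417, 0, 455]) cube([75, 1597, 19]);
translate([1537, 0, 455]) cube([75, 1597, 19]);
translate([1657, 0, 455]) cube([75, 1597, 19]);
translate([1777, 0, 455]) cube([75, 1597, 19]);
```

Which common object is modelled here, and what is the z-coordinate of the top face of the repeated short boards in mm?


A bed frame. The slat-top height is 474 mm.

Four posts, four rails, and a row of slats — a bed frame. Slats sit on the rails at z = 268 + 187 = 455; with slat thickness 19, the top is 474 mm.


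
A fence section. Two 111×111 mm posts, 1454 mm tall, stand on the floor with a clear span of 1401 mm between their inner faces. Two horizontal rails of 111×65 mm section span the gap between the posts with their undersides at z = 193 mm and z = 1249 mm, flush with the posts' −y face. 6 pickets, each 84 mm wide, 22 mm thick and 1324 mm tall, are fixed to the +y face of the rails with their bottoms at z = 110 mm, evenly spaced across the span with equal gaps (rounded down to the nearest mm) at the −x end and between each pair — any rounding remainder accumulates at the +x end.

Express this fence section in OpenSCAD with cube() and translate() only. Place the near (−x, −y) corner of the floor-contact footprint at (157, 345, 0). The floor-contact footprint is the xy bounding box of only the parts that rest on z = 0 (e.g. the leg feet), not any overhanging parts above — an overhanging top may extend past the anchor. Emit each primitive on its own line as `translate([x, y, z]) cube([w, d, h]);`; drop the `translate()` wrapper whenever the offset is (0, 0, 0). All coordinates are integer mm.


translate([157, 345, 0]) cube([111, 111, 1454]);
translate([1669, 345, 0]) cube([111, 111, 1454]);
translate([268, 345, 193]) cube([1401, 111, 65]);
translate([268, 345, 1249]) cube([1401, 111, 65]);
translate([396, 456, 110]) cube([84, 22, 1324]);
translate([608, 456, 110]) cube([84, 22, 1324]);
translate([820, 456, 110]) cube([84, 22, 1324]);
translate([1032, 456, 110]) cube([84, 22, 1324]);
translate([1244, 456, 110]) cube([84, 22, 1324]);
translate([1456, 456, 110]) cube([84, 22, 1324]);


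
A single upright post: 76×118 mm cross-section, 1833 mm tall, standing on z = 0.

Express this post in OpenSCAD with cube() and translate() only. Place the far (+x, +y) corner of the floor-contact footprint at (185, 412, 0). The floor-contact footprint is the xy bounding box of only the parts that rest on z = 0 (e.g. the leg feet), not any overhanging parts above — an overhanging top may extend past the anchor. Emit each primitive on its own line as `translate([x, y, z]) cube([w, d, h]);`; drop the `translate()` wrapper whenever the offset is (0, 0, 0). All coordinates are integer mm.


translate([109, 294, 0]) cube([76, 118, 1833]);


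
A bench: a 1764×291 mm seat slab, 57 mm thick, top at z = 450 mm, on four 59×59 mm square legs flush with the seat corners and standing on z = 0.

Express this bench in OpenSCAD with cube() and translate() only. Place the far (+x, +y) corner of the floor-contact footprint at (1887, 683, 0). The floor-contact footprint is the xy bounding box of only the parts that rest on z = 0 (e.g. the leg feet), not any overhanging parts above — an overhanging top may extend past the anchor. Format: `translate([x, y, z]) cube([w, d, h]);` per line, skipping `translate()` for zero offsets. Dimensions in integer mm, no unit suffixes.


// leg_h = 450 − 57 = 393
translate([123, 392, 393]) cube([1764, 291, 57]);
translate([123, 392, 0]) cube([59, 59, 393]);
translate([123, 624, 0]) cube([59, 59, 393]);
translate([1828, 392, 0]) cube([59, 59, 393]);
translate([1828, 624, 0]) cube([59, 59, 393]);


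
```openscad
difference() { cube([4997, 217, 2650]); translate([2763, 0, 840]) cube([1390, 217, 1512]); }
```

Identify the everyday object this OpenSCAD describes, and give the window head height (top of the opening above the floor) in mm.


A wall with a window opening. The window head height is 2352 mm.

A wall with a rectangular opening subtracted — a window. Sill at z = 840, opening 1512 mm tall, so the head is at 840 + 1512 = 2352 mm.


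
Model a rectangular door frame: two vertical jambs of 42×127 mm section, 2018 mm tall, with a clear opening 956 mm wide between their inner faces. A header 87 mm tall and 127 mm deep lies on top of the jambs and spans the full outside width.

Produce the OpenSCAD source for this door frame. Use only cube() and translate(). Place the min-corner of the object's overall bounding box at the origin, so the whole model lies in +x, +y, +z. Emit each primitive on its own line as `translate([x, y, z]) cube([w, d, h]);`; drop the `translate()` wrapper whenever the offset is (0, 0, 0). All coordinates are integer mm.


cube([42, 127, 2018]);
translate([998, 0, 0]) cube([42, 127, 2018]);
translate([0, 0, 2018]) cube([1040, 127, 87]);


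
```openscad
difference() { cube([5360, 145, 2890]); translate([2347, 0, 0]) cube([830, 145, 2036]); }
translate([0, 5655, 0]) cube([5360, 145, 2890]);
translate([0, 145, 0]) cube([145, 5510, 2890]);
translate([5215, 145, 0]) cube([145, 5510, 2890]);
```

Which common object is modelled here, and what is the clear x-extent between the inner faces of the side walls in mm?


A single room. The interior width is 5070 mm.

Four walls enclosing a rectangle with a door in the front wall — a room. Outside width 5360 minus two 145 mm walls gives 5070 mm.


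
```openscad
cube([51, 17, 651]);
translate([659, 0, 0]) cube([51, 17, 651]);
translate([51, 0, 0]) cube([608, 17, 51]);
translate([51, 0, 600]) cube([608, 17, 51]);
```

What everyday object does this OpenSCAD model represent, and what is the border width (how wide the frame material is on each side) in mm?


A picture frame. The border width is 51 mm.

Four thin pieces enclosing a rectangular opening — a picture frame. The two full-height stiles are 651 mm tall; the top rail sits at z = 600 and is 51 mm tall, so the border above the opening is 651 − 600 = 51 mm, matching the stile x-width.


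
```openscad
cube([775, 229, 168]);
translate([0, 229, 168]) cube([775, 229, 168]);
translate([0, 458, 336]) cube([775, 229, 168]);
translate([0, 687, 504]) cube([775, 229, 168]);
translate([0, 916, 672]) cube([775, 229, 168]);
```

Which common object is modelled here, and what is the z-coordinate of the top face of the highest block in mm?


A staircase. The total rise is 840 mm.

5 identical blocks, each offset up and back from the previous — a staircase. Each step is 168 mm tall and there are 5 of them, so the total rise is 5 × 168 = 840 mm.


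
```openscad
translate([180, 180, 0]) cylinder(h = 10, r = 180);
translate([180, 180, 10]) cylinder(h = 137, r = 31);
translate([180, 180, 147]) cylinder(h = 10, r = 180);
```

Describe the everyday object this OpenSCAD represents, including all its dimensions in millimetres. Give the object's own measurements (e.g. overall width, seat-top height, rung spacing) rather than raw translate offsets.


A spool: two coaxial disc flanges of radius 180 mm and thickness 10 mm, joined by a core cylinder of radius 31 mm and height 137 mm. The lower flange rests on z = 0 and the three cylinders share a vertical axis.


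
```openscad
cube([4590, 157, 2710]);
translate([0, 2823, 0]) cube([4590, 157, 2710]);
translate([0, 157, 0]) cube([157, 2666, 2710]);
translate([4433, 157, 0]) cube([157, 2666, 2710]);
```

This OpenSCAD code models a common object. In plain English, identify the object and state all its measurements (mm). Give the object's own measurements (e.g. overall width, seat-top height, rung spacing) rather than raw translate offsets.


The wall frame of a small rectangular building: four walls, each 2710 mm tall and 157 mm thick, enclosing a footprint 4590 mm (x) by 2980 mm (y) outside-to-outside, with no floor or roof. The front and back walls (the −y and +y sides) span the full width; the two side walls fit between them.


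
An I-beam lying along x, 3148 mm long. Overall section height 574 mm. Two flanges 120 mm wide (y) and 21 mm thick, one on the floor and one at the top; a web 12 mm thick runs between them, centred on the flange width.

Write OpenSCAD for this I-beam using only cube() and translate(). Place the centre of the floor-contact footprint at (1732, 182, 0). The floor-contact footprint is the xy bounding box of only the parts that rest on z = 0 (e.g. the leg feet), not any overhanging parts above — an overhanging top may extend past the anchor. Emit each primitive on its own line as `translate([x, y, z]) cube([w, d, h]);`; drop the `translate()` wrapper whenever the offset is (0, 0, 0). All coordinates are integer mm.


translate([158, 122, 0]) cube([3148, 120, 21]);
translate([158, 176, 21]) cube([3148, 12, 532]);
translate([158, 122, 553]) cube([3148, 120, 21]);


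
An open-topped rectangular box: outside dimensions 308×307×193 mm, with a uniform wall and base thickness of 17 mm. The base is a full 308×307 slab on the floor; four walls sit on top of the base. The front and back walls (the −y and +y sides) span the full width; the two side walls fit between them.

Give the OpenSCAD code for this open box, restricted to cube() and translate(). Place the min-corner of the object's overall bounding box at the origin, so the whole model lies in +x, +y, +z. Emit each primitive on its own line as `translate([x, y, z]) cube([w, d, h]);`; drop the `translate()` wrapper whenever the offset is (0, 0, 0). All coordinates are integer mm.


cube([308, 307, 17]);
translate([0, 0, 17]) cube([308, 17, 176]);
translate([0, 290, 17]) cube([308, 17, 176]);
translate([0, 17, 17]) cube([17, 273, 176]);
translate([291, 17, 17]) cube([17, 273, 176]);


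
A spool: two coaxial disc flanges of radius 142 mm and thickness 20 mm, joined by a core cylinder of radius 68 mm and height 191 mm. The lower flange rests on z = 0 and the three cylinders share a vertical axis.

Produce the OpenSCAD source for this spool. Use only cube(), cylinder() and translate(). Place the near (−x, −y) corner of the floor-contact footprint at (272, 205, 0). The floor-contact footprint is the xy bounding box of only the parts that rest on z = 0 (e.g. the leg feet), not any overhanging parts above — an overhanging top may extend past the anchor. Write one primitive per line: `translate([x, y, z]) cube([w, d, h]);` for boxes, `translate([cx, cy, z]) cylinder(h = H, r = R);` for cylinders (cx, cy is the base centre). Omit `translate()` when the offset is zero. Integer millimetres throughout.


translate([414, 347, 0]) cylinder(h = 20, r = 142);
translate([414, 347, 20]) cylinder(h = 191, r = 68);
translate([414, 347, 211]) cylinder(h = 20, r = 142);


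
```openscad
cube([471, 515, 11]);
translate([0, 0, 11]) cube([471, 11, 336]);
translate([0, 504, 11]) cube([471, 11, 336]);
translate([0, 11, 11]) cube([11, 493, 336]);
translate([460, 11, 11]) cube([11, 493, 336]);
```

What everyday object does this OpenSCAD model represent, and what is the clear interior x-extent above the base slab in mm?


An open box. The internal width is 449 mm.

A 471×515 base slab with four walls standing on it — an open box. The base is 471 mm wide and the walls are 11 mm thick, so the internal width is 471 − 2 × 11 = 449 mm.


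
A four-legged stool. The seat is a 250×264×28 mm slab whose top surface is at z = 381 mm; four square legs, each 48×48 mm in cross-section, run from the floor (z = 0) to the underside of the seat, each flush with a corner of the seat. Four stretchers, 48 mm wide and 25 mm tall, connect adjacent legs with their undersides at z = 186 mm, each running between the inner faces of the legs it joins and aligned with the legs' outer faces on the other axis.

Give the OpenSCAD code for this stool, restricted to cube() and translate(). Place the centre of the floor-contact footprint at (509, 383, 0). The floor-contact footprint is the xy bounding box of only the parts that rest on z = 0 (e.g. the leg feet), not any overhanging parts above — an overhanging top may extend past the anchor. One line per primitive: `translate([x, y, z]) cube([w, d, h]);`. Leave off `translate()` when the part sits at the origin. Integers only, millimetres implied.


translate([384, 251, 353]) cube([250, 264, 28]);
translate([384, 251, 0]) cube([48, 48, 353]);
translate([586, 251, 0]) cube([48, 48, 353]);
translate([384, 467, 0]) cube([48, 48, 353]);
translate([586, 467, 0]) cube([48, 48, 353]);
translate([432, 251, 186]) cube([154, 48, 25]);
translate([432, 467, 186]) cube([154, 48, 25]);
translate([384, 299, 186]) cube([48, 168, 25]);
translate([586, 299, 186]) cube([48, 168, 25]);


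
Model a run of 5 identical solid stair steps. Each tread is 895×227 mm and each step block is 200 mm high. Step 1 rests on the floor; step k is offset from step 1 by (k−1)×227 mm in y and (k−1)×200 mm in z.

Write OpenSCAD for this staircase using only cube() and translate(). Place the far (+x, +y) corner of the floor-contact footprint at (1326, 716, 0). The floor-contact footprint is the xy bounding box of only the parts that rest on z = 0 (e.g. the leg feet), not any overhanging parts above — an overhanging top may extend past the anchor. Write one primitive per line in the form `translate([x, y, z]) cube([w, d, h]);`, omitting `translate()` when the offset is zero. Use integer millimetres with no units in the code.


translate([431, 489, 0]) cube([895, 227, 200]);
translate([431, 716, 200]) cube([895, 227, 200]);
translate([431, 943, 400]) cube([895, 227, 200]);
translate([431, 1170, 600]) cube([895, 227, 200]);
translate([431, 1397, 800]) cube([895, 227, 200]);
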